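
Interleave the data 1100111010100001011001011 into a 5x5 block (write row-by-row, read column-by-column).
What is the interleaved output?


Matrix:
  11001
  11010
  10000
  10110
  01011
Read columns: 1111011001000100101110001

1111011001000100101110001


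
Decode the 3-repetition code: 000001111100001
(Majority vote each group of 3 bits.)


Groups: 000, 001, 111, 100, 001
Majority votes: 00100

00100


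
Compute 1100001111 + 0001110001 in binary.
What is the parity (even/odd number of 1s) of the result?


1100001111 = 783
0001110001 = 113
Sum = 896 = 1110000000
1s count = 3

odd parity (3 ones in 1110000000)


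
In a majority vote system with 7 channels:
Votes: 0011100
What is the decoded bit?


Ones: 3 out of 7
Threshold: 4

0 (3/7 voted 1)


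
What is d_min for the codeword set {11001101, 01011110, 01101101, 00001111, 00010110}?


Comparing all pairs, minimum distance: 2
Can detect 1 errors, correct 0 errors

2


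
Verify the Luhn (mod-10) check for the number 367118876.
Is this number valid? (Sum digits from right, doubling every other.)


Luhn sum = 42
42 mod 10 = 2

Invalid (Luhn sum mod 10 = 2)


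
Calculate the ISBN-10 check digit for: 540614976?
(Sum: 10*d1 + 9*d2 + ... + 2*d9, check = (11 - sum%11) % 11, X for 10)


Weighted sum: 223
223 mod 11 = 3

Check digit: 8


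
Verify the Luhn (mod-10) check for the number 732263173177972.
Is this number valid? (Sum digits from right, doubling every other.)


Luhn sum = 70
70 mod 10 = 0

Valid (Luhn sum mod 10 = 0)


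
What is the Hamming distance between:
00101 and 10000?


XOR: 10101
Count of 1s: 3

3


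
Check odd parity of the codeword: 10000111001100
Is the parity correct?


Number of 1s: 6

No, parity error (6 ones)


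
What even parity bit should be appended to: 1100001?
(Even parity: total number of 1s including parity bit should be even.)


Number of 1s in data: 3
Parity bit: 1

1


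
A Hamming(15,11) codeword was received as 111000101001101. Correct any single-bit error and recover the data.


Syndrome = 0: no error detected

Data: 10011001101 (no errors)


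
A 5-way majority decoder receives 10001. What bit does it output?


Ones: 2 out of 5
Threshold: 3

0 (2/5 voted 1)


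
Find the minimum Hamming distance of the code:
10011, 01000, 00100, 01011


Comparing all pairs, minimum distance: 2
Can detect 1 errors, correct 0 errors

2


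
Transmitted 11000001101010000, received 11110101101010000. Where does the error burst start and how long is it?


XOR: 00110100000000000

Burst at position 2, length 4


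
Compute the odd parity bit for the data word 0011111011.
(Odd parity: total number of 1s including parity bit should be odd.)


Number of 1s in data: 7
Parity bit: 0

0


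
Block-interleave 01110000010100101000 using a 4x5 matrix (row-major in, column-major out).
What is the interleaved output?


Matrix:
  01110
  00001
  01001
  01000
Read columns: 00001011100010000110

00001011100010000110


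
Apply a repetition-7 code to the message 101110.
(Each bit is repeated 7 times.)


Each bit -> 7 copies

111111100000001111111111111111111110000000


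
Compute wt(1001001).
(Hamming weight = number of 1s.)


Counting 1s in 1001001

3


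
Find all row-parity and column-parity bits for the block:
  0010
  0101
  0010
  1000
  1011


Row parities: 10111
Column parities: 0110

Row P: 10111, Col P: 0110, Corner: 0


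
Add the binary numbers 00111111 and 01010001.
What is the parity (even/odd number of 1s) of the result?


00111111 = 63
01010001 = 81
Sum = 144 = 10010000
1s count = 2

even parity (2 ones in 10010000)


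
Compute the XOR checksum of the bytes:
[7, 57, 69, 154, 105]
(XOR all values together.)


XOR chain: 7 ^ 57 ^ 69 ^ 154 ^ 105 = 136

136


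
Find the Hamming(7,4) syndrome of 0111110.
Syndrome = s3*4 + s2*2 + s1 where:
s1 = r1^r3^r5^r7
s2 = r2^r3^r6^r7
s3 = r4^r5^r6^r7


s1=0, s2=1, s3=1

Syndrome = 6 (error at position 6)


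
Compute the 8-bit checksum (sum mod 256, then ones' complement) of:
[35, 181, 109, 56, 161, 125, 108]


Sum = 775 mod 256 = 7
Complement = 248

248


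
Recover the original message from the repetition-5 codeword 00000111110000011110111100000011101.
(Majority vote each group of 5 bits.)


Groups: 00000, 11111, 00000, 11110, 11110, 00000, 11101
Majority votes: 0101101

0101101


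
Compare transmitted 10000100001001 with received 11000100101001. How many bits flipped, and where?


XOR: 01000000100000

2 error(s) at position(s): 1, 8


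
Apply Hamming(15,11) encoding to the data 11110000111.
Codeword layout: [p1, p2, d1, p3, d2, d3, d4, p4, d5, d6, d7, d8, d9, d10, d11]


Parity bits: p1=1, p2=1, p3=0, p4=1

111011110000111


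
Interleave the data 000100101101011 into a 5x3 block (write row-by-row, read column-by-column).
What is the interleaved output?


Matrix:
  000
  100
  101
  101
  011
Read columns: 011100000100111

011100000100111


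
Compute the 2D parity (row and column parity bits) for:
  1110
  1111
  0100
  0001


Row parities: 1011
Column parities: 0100

Row P: 1011, Col P: 0100, Corner: 1


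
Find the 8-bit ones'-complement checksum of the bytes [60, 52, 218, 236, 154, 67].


Sum = 787 mod 256 = 19
Complement = 236

236


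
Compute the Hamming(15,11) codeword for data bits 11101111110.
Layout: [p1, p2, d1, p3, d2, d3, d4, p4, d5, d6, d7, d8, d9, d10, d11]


Parity bits: p1=1, p2=1, p3=1, p4=0

111111001111110


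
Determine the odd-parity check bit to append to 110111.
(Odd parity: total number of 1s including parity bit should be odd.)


Number of 1s in data: 5
Parity bit: 0

0


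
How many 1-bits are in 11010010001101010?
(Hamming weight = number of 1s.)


Counting 1s in 11010010001101010

8


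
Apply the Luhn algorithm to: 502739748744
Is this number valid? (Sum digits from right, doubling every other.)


Luhn sum = 62
62 mod 10 = 2

Invalid (Luhn sum mod 10 = 2)


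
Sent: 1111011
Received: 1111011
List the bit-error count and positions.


XOR: 0000000

0 errors (received matches sent)


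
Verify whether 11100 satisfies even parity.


Number of 1s: 3

No, parity error (3 ones)


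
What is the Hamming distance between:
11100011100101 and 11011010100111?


XOR: 00111001000010
Count of 1s: 5

5


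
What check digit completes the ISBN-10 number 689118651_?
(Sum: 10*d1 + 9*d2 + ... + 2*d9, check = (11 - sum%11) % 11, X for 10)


Weighted sum: 298
298 mod 11 = 1

Check digit: X


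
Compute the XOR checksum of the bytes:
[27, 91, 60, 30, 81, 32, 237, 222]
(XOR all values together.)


XOR chain: 27 ^ 91 ^ 60 ^ 30 ^ 81 ^ 32 ^ 237 ^ 222 = 32

32


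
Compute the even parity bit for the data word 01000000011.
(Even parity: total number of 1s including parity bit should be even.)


Number of 1s in data: 3
Parity bit: 1

1


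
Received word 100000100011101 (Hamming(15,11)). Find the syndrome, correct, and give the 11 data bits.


Syndrome = 3: error at position 3

Data: 10010011101 (corrected bit 3)


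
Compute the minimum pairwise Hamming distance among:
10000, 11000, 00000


Comparing all pairs, minimum distance: 1
Can detect 0 errors, correct 0 errors

1


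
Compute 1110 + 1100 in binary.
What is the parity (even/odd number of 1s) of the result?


1110 = 14
1100 = 12
Sum = 26 = 11010
1s count = 3

odd parity (3 ones in 11010)


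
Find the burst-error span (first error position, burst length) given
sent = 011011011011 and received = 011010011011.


XOR: 000001000000

Burst at position 5, length 1


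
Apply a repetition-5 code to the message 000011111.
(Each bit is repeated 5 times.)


Each bit -> 5 copies

000000000000000000001111111111111111111111111


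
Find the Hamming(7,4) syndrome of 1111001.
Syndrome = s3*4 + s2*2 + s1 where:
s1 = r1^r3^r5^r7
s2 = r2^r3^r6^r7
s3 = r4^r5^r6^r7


s1=1, s2=1, s3=0

Syndrome = 3 (error at position 3)


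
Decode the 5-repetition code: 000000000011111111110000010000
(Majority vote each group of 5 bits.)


Groups: 00000, 00000, 11111, 11111, 00000, 10000
Majority votes: 001100

001100


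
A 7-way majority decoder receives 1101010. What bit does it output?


Ones: 4 out of 7
Threshold: 4

1 (4/7 voted 1)


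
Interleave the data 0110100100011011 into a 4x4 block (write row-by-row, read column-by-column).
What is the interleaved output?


Matrix:
  0110
  1001
  0001
  1011
Read columns: 0101100010010111

0101100010010111


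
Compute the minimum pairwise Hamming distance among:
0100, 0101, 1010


Comparing all pairs, minimum distance: 1
Can detect 0 errors, correct 0 errors

1


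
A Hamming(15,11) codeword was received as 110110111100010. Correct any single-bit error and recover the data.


Syndrome = 0: no error detected

Data: 01011100010 (no errors)


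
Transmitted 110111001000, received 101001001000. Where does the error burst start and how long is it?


XOR: 011110000000

Burst at position 1, length 4


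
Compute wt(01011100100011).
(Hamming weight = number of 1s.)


Counting 1s in 01011100100011

7


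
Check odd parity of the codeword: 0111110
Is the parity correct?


Number of 1s: 5

Yes, parity is correct (5 ones)


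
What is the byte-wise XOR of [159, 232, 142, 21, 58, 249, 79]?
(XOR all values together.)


XOR chain: 159 ^ 232 ^ 142 ^ 21 ^ 58 ^ 249 ^ 79 = 96

96


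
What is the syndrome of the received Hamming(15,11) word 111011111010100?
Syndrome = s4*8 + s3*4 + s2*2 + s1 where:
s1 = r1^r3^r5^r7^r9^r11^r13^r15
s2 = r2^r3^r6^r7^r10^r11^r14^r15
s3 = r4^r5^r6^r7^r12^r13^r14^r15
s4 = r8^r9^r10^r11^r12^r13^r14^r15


s1=1, s2=1, s3=0, s4=0

Syndrome = 3 (error at position 3)


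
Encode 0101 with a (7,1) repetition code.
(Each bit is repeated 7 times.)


Each bit -> 7 copies

0000000111111100000001111111


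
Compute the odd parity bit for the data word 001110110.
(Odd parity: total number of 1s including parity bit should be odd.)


Number of 1s in data: 5
Parity bit: 0

0


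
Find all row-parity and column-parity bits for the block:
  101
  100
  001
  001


Row parities: 0111
Column parities: 001

Row P: 0111, Col P: 001, Corner: 1


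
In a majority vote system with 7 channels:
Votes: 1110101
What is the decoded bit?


Ones: 5 out of 7
Threshold: 4

1 (5/7 voted 1)


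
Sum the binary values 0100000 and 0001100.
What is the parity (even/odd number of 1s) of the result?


0100000 = 32
0001100 = 12
Sum = 44 = 101100
1s count = 3

odd parity (3 ones in 101100)


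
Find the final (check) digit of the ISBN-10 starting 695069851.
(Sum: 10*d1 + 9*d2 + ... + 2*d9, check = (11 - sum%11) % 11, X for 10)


Weighted sum: 311
311 mod 11 = 3

Check digit: 8


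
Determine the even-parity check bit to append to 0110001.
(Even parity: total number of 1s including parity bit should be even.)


Number of 1s in data: 3
Parity bit: 1

1


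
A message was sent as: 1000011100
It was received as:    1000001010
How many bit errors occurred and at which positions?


XOR: 0000010110

3 error(s) at position(s): 5, 7, 8


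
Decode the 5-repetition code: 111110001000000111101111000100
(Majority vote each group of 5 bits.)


Groups: 11111, 00010, 00000, 11110, 11110, 00100
Majority votes: 100110

100110


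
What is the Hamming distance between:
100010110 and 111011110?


XOR: 011001000
Count of 1s: 3

3


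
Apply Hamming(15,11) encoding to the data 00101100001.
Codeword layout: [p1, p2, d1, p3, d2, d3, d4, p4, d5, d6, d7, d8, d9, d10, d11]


Parity bits: p1=0, p2=1, p3=0, p4=1

010001011100001


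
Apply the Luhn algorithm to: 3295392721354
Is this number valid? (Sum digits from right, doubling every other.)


Luhn sum = 48
48 mod 10 = 8

Invalid (Luhn sum mod 10 = 8)


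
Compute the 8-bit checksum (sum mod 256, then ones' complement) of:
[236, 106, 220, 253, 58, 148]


Sum = 1021 mod 256 = 253
Complement = 2

2


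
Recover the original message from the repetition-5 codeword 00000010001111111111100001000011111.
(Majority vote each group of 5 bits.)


Groups: 00000, 01000, 11111, 11111, 10000, 10000, 11111
Majority votes: 0011001

0011001


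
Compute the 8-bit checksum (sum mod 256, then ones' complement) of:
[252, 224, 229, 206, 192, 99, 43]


Sum = 1245 mod 256 = 221
Complement = 34

34


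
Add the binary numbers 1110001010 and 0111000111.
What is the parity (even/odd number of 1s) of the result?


1110001010 = 906
0111000111 = 455
Sum = 1361 = 10101010001
1s count = 5

odd parity (5 ones in 10101010001)


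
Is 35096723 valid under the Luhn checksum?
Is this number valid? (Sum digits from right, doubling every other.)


Luhn sum = 37
37 mod 10 = 7

Invalid (Luhn sum mod 10 = 7)


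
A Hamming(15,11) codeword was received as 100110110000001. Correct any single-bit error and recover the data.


Syndrome = 0: no error detected

Data: 01010000001 (no errors)


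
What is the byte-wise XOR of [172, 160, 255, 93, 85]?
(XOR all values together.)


XOR chain: 172 ^ 160 ^ 255 ^ 93 ^ 85 = 251

251


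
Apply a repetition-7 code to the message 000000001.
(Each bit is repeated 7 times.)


Each bit -> 7 copies

000000000000000000000000000000000000000000000000000000001111111


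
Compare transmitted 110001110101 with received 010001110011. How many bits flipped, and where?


XOR: 100000000110

3 error(s) at position(s): 0, 9, 10


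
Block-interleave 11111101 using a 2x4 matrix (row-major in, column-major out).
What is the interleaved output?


Matrix:
  1111
  1101
Read columns: 11111011

11111011


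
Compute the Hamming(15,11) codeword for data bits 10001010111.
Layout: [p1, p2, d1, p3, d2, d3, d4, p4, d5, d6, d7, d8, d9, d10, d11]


Parity bits: p1=1, p2=0, p3=1, p4=1

101100011010111


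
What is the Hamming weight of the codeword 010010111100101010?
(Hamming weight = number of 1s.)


Counting 1s in 010010111100101010

9


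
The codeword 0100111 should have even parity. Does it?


Number of 1s: 4

Yes, parity is correct (4 ones)


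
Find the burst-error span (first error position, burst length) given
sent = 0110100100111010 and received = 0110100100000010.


XOR: 0000000000111000

Burst at position 10, length 3


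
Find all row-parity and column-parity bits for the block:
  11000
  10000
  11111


Row parities: 011
Column parities: 10111

Row P: 011, Col P: 10111, Corner: 0


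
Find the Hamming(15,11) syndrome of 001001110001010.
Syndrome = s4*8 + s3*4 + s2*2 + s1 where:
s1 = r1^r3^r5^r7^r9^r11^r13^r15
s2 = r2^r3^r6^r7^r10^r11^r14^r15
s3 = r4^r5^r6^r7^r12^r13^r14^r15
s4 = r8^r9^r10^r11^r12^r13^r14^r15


s1=0, s2=0, s3=0, s4=1

Syndrome = 8 (error at position 8)


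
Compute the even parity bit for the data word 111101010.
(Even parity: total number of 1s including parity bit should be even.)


Number of 1s in data: 6
Parity bit: 0

0


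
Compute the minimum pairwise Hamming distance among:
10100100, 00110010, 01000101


Comparing all pairs, minimum distance: 4
Can detect 3 errors, correct 1 errors

4


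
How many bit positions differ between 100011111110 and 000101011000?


XOR: 100110100110
Count of 1s: 6

6


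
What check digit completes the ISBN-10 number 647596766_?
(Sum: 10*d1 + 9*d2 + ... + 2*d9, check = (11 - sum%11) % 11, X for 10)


Weighted sum: 329
329 mod 11 = 10

Check digit: 1


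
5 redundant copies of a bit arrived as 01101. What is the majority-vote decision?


Ones: 3 out of 5
Threshold: 3

1 (3/5 voted 1)


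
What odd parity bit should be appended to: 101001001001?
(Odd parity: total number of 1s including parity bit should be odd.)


Number of 1s in data: 5
Parity bit: 0

0


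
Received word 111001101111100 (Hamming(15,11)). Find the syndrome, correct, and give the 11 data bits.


Syndrome = 8: error at position 8

Data: 10111111100 (corrected bit 8)


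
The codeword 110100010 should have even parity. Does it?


Number of 1s: 4

Yes, parity is correct (4 ones)


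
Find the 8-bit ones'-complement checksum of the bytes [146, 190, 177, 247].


Sum = 760 mod 256 = 248
Complement = 7

7


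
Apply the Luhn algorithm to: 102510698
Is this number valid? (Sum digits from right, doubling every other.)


Luhn sum = 28
28 mod 10 = 8

Invalid (Luhn sum mod 10 = 8)


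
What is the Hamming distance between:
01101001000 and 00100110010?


XOR: 01001111010
Count of 1s: 6

6


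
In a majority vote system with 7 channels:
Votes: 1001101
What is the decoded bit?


Ones: 4 out of 7
Threshold: 4

1 (4/7 voted 1)


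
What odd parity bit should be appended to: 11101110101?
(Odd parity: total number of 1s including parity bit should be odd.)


Number of 1s in data: 8
Parity bit: 1

1


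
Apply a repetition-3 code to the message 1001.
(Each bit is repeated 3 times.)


Each bit -> 3 copies

111000000111


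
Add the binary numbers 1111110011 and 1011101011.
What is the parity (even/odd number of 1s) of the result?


1111110011 = 1011
1011101011 = 747
Sum = 1758 = 11011011110
1s count = 8

even parity (8 ones in 11011011110)


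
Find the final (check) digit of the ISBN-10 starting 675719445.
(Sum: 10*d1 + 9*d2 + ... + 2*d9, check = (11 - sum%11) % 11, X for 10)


Weighted sum: 301
301 mod 11 = 4

Check digit: 7


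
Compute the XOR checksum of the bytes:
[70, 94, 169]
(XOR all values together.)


XOR chain: 70 ^ 94 ^ 169 = 177

177


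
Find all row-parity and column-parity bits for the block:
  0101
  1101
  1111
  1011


Row parities: 0101
Column parities: 1100

Row P: 0101, Col P: 1100, Corner: 0


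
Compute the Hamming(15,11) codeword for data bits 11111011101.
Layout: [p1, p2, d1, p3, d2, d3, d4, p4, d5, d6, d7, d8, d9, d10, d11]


Parity bits: p1=1, p2=1, p3=0, p4=1

111011111011101


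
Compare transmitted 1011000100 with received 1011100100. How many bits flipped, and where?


XOR: 0000100000

1 error(s) at position(s): 4


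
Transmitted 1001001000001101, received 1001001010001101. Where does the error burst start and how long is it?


XOR: 0000000010000000

Burst at position 8, length 1


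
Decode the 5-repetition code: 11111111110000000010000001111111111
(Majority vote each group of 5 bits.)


Groups: 11111, 11111, 00000, 00010, 00000, 11111, 11111
Majority votes: 1100011

1100011


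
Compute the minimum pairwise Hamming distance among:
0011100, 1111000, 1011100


Comparing all pairs, minimum distance: 1
Can detect 0 errors, correct 0 errors

1


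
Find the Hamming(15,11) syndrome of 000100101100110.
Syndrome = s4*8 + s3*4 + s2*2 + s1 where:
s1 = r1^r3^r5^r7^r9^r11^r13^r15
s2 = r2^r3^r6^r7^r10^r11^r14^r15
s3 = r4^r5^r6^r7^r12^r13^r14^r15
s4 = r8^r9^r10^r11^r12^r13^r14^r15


s1=1, s2=1, s3=0, s4=0

Syndrome = 3 (error at position 3)


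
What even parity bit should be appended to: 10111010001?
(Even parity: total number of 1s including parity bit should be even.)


Number of 1s in data: 6
Parity bit: 0

0


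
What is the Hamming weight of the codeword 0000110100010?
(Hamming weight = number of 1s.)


Counting 1s in 0000110100010

4


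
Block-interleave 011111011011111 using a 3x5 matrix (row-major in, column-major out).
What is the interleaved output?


Matrix:
  01111
  10110
  11111
Read columns: 011101111111101

011101111111101


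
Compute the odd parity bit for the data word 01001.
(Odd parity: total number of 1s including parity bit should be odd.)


Number of 1s in data: 2
Parity bit: 1

1


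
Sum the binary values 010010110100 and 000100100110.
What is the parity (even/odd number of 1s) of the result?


010010110100 = 1204
000100100110 = 294
Sum = 1498 = 10111011010
1s count = 7

odd parity (7 ones in 10111011010)


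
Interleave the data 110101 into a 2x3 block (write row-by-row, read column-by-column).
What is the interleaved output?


Matrix:
  110
  101
Read columns: 111001

111001


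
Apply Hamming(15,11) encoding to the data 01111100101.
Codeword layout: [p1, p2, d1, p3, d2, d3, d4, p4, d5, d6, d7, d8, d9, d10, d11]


Parity bits: p1=1, p2=0, p3=1, p4=0

100111101100101


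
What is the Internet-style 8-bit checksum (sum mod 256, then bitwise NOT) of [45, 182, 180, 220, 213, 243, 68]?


Sum = 1151 mod 256 = 127
Complement = 128

128


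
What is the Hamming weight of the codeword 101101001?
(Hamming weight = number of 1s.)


Counting 1s in 101101001

5


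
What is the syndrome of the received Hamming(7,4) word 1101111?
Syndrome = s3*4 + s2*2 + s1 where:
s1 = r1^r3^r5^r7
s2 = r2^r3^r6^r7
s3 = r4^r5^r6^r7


s1=1, s2=1, s3=0

Syndrome = 3 (error at position 3)


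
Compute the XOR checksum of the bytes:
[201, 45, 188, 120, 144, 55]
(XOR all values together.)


XOR chain: 201 ^ 45 ^ 188 ^ 120 ^ 144 ^ 55 = 135

135


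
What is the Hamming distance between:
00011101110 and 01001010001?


XOR: 01010111111
Count of 1s: 8

8


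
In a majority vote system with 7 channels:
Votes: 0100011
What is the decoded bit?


Ones: 3 out of 7
Threshold: 4

0 (3/7 voted 1)


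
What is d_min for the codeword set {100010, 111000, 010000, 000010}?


Comparing all pairs, minimum distance: 1
Can detect 0 errors, correct 0 errors

1


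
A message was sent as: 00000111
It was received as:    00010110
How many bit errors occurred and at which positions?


XOR: 00010001

2 error(s) at position(s): 3, 7


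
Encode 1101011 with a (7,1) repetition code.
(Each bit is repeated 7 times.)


Each bit -> 7 copies

1111111111111100000001111111000000011111111111111


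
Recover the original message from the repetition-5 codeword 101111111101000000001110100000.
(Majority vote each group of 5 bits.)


Groups: 10111, 11111, 01000, 00000, 11101, 00000
Majority votes: 110010

110010


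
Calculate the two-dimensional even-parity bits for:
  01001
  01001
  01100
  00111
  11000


Row parities: 00010
Column parities: 10011

Row P: 00010, Col P: 10011, Corner: 1


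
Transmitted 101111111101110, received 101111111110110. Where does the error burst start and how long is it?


XOR: 000000000011000

Burst at position 10, length 2


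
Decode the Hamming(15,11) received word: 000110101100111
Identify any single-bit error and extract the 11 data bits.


Syndrome = 9: error at position 9

Data: 01010100111 (corrected bit 9)


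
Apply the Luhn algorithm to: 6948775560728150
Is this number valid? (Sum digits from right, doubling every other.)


Luhn sum = 65
65 mod 10 = 5

Invalid (Luhn sum mod 10 = 5)


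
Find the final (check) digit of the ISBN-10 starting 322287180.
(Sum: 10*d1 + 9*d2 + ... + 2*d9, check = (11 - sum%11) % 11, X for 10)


Weighted sum: 189
189 mod 11 = 2

Check digit: 9


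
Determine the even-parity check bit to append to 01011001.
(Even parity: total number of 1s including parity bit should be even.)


Number of 1s in data: 4
Parity bit: 0

0


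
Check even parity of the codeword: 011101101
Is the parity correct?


Number of 1s: 6

Yes, parity is correct (6 ones)


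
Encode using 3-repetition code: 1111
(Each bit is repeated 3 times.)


Each bit -> 3 copies

111111111111


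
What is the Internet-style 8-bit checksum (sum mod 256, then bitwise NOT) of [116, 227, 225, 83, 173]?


Sum = 824 mod 256 = 56
Complement = 199

199


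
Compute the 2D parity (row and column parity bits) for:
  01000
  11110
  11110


Row parities: 100
Column parities: 01000

Row P: 100, Col P: 01000, Corner: 1


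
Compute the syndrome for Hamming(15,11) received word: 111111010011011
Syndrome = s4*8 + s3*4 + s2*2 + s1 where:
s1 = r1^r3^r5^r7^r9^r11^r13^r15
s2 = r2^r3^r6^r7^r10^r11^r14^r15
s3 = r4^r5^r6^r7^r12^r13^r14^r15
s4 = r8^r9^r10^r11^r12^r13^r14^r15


s1=1, s2=0, s3=0, s4=1

Syndrome = 9 (error at position 9)


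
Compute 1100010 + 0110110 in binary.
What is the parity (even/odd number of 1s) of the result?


1100010 = 98
0110110 = 54
Sum = 152 = 10011000
1s count = 3

odd parity (3 ones in 10011000)


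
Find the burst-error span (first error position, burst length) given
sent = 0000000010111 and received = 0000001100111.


XOR: 0000001110000

Burst at position 6, length 3


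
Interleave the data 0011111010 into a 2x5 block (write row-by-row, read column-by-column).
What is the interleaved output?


Matrix:
  00111
  11010
Read columns: 0101101110

0101101110


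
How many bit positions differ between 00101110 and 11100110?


XOR: 11001000
Count of 1s: 3

3


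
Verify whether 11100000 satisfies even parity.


Number of 1s: 3

No, parity error (3 ones)


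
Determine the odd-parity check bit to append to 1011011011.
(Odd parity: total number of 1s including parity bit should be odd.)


Number of 1s in data: 7
Parity bit: 0

0


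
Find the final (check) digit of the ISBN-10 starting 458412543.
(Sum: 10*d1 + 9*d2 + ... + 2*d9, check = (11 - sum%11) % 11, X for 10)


Weighted sum: 231
231 mod 11 = 0

Check digit: 0


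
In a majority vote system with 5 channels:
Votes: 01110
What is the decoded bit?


Ones: 3 out of 5
Threshold: 3

1 (3/5 voted 1)


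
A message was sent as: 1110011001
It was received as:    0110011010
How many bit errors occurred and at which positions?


XOR: 1000000011

3 error(s) at position(s): 0, 8, 9


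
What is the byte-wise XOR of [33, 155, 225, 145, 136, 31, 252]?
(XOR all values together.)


XOR chain: 33 ^ 155 ^ 225 ^ 145 ^ 136 ^ 31 ^ 252 = 161

161


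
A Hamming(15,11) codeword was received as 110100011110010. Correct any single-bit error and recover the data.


Syndrome = 9: error at position 9

Data: 00000110010 (corrected bit 9)


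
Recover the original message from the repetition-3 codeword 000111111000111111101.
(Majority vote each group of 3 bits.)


Groups: 000, 111, 111, 000, 111, 111, 101
Majority votes: 0110111

0110111


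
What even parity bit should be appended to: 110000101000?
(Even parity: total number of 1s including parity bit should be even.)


Number of 1s in data: 4
Parity bit: 0

0


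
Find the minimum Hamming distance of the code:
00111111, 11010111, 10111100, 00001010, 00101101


Comparing all pairs, minimum distance: 2
Can detect 1 errors, correct 0 errors

2


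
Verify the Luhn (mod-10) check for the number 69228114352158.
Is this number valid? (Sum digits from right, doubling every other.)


Luhn sum = 57
57 mod 10 = 7

Invalid (Luhn sum mod 10 = 7)


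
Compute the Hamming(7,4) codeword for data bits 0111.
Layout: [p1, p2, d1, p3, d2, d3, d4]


Parity bits: p1=0, p2=0, p3=1

0001111


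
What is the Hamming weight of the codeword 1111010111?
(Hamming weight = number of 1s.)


Counting 1s in 1111010111

8


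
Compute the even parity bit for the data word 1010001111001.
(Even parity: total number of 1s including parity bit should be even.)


Number of 1s in data: 7
Parity bit: 1

1


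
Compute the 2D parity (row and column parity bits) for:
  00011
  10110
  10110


Row parities: 011
Column parities: 00011

Row P: 011, Col P: 00011, Corner: 0


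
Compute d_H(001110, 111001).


XOR: 110111
Count of 1s: 5

5


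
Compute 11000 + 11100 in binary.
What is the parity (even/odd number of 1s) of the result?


11000 = 24
11100 = 28
Sum = 52 = 110100
1s count = 3

odd parity (3 ones in 110100)


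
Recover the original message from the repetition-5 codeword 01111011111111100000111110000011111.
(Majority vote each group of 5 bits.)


Groups: 01111, 01111, 11111, 00000, 11111, 00000, 11111
Majority votes: 1110101

1110101


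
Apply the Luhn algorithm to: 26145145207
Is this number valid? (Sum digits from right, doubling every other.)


Luhn sum = 35
35 mod 10 = 5

Invalid (Luhn sum mod 10 = 5)


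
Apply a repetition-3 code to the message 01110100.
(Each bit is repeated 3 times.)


Each bit -> 3 copies

000111111111000111000000


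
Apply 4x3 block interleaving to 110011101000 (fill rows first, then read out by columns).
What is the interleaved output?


Matrix:
  110
  011
  101
  000
Read columns: 101011000110

101011000110


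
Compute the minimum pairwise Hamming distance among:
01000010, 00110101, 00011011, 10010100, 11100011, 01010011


Comparing all pairs, minimum distance: 2
Can detect 1 errors, correct 0 errors

2


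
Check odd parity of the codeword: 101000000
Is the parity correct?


Number of 1s: 2

No, parity error (2 ones)


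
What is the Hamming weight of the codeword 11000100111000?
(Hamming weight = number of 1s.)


Counting 1s in 11000100111000

6


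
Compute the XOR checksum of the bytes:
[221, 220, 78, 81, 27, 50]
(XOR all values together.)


XOR chain: 221 ^ 220 ^ 78 ^ 81 ^ 27 ^ 50 = 55

55


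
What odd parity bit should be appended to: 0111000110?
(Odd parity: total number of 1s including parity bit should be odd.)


Number of 1s in data: 5
Parity bit: 0

0


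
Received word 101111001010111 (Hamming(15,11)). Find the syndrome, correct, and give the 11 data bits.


Syndrome = 11: error at position 11

Data: 11101000111 (corrected bit 11)


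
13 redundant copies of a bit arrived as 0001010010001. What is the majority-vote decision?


Ones: 4 out of 13
Threshold: 7

0 (4/13 voted 1)


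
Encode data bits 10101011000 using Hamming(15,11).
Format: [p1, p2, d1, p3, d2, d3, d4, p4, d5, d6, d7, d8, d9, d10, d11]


Parity bits: p1=1, p2=1, p3=0, p4=1

111001011011000


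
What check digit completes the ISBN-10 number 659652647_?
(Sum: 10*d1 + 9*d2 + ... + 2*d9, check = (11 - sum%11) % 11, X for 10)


Weighted sum: 309
309 mod 11 = 1

Check digit: X


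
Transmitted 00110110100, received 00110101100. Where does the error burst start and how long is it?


XOR: 00000011000

Burst at position 6, length 2


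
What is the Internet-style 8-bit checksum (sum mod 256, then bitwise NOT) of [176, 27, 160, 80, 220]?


Sum = 663 mod 256 = 151
Complement = 104

104


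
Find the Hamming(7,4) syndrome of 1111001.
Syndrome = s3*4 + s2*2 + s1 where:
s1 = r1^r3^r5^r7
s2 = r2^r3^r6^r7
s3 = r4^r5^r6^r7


s1=1, s2=1, s3=0

Syndrome = 3 (error at position 3)


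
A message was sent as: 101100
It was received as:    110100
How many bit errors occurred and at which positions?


XOR: 011000

2 error(s) at position(s): 1, 2


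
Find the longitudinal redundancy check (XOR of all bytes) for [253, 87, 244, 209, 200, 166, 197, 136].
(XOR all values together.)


XOR chain: 253 ^ 87 ^ 244 ^ 209 ^ 200 ^ 166 ^ 197 ^ 136 = 172

172


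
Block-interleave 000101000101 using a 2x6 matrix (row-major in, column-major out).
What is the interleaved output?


Matrix:
  000101
  000101
Read columns: 000000110011

000000110011


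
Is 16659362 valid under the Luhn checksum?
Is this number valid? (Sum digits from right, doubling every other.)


Luhn sum = 33
33 mod 10 = 3

Invalid (Luhn sum mod 10 = 3)


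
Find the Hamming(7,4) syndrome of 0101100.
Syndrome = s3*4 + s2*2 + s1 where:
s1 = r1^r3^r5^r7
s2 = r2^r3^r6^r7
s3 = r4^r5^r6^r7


s1=1, s2=1, s3=0

Syndrome = 3 (error at position 3)


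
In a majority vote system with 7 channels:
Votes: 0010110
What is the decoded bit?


Ones: 3 out of 7
Threshold: 4

0 (3/7 voted 1)


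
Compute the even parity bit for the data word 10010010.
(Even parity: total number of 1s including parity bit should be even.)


Number of 1s in data: 3
Parity bit: 1

1


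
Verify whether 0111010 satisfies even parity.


Number of 1s: 4

Yes, parity is correct (4 ones)


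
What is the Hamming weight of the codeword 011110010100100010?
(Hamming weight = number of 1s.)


Counting 1s in 011110010100100010

8


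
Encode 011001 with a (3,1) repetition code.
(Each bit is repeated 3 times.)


Each bit -> 3 copies

000111111000000111


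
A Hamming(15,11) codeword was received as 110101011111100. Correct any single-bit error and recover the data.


Syndrome = 0: no error detected

Data: 00101111100 (no errors)


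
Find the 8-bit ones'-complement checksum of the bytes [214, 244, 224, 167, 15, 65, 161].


Sum = 1090 mod 256 = 66
Complement = 189

189


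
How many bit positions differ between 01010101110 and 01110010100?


XOR: 00100111010
Count of 1s: 5

5


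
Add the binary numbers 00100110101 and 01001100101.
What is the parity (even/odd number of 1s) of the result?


00100110101 = 309
01001100101 = 613
Sum = 922 = 1110011010
1s count = 6

even parity (6 ones in 1110011010)


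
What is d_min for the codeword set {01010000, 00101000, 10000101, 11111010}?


Comparing all pairs, minimum distance: 4
Can detect 3 errors, correct 1 errors

4


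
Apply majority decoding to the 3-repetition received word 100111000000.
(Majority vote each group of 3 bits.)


Groups: 100, 111, 000, 000
Majority votes: 0100

0100


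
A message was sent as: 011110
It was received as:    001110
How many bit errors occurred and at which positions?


XOR: 010000

1 error(s) at position(s): 1


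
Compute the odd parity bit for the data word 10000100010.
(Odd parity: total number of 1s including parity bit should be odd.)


Number of 1s in data: 3
Parity bit: 0

0


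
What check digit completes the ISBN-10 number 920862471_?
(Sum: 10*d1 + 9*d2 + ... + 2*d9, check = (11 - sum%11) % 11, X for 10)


Weighted sum: 249
249 mod 11 = 7

Check digit: 4


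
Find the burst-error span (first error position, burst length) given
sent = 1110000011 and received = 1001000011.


XOR: 0111000000

Burst at position 1, length 3


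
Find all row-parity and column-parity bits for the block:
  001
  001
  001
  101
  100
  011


Row parities: 111010
Column parities: 011

Row P: 111010, Col P: 011, Corner: 0


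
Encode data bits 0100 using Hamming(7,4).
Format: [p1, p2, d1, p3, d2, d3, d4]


Parity bits: p1=1, p2=0, p3=1

1001100


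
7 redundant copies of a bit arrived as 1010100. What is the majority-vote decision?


Ones: 3 out of 7
Threshold: 4

0 (3/7 voted 1)


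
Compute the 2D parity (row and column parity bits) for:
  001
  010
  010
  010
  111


Row parities: 11111
Column parities: 100

Row P: 11111, Col P: 100, Corner: 1


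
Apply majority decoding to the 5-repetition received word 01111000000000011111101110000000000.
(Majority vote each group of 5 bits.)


Groups: 01111, 00000, 00000, 11111, 10111, 00000, 00000
Majority votes: 1001100

1001100


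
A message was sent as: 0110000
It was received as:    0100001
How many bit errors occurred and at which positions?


XOR: 0010001

2 error(s) at position(s): 2, 6


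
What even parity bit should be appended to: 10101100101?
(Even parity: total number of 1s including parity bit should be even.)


Number of 1s in data: 6
Parity bit: 0

0


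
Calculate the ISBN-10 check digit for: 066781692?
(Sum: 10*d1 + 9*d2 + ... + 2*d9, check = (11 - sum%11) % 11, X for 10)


Weighted sum: 259
259 mod 11 = 6

Check digit: 5


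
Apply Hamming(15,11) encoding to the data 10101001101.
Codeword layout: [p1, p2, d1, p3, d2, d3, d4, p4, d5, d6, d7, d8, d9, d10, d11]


Parity bits: p1=0, p2=1, p3=0, p4=0

011001001001101


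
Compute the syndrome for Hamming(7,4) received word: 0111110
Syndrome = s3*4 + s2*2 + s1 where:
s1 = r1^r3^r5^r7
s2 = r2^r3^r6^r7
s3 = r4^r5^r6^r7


s1=0, s2=1, s3=1

Syndrome = 6 (error at position 6)


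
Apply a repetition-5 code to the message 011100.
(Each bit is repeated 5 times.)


Each bit -> 5 copies

000001111111111111110000000000


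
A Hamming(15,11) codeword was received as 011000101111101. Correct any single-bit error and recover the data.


Syndrome = 0: no error detected

Data: 10011111101 (no errors)


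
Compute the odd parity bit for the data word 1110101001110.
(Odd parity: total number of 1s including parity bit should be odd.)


Number of 1s in data: 8
Parity bit: 1

1


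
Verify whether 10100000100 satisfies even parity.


Number of 1s: 3

No, parity error (3 ones)


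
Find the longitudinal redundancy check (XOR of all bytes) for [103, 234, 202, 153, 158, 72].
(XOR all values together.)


XOR chain: 103 ^ 234 ^ 202 ^ 153 ^ 158 ^ 72 = 8

8


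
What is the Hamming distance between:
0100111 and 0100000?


XOR: 0000111
Count of 1s: 3

3


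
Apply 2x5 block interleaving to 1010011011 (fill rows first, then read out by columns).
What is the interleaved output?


Matrix:
  10100
  11011
Read columns: 1101100101

1101100101


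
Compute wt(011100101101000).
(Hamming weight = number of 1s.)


Counting 1s in 011100101101000

7


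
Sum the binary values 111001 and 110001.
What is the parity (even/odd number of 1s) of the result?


111001 = 57
110001 = 49
Sum = 106 = 1101010
1s count = 4

even parity (4 ones in 1101010)


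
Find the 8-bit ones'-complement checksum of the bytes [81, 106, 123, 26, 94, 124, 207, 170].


Sum = 931 mod 256 = 163
Complement = 92

92


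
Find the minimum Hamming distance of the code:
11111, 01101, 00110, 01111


Comparing all pairs, minimum distance: 1
Can detect 0 errors, correct 0 errors

1


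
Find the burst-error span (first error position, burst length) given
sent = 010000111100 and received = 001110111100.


XOR: 011110000000

Burst at position 1, length 4


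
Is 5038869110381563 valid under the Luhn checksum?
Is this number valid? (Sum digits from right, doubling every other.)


Luhn sum = 67
67 mod 10 = 7

Invalid (Luhn sum mod 10 = 7)


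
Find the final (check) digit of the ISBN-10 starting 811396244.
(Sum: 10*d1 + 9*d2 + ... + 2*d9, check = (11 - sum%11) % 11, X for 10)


Weighted sum: 230
230 mod 11 = 10

Check digit: 1


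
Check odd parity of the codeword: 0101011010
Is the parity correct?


Number of 1s: 5

Yes, parity is correct (5 ones)


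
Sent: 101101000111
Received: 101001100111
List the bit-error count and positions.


XOR: 000100100000

2 error(s) at position(s): 3, 6


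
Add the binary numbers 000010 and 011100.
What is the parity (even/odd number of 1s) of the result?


000010 = 2
011100 = 28
Sum = 30 = 11110
1s count = 4

even parity (4 ones in 11110)


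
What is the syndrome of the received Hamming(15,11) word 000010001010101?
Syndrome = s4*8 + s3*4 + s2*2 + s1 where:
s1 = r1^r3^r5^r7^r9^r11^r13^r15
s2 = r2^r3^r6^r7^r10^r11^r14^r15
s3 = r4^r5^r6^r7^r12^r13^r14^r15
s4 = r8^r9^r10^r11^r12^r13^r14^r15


s1=1, s2=0, s3=1, s4=0

Syndrome = 5 (error at position 5)


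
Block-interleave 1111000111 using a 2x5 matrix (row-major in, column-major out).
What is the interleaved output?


Matrix:
  11110
  00111
Read columns: 1010111101

1010111101


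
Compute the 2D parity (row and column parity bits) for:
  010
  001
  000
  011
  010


Row parities: 11001
Column parities: 010

Row P: 11001, Col P: 010, Corner: 1


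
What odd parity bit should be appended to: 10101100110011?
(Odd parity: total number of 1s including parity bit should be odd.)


Number of 1s in data: 8
Parity bit: 1

1


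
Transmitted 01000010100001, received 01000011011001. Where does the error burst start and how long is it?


XOR: 00000001111000

Burst at position 7, length 4


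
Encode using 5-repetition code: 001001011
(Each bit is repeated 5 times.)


Each bit -> 5 copies

000000000011111000000000011111000001111111111
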